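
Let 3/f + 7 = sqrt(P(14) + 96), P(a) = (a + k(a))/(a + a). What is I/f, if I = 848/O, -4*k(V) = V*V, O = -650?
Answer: 2968/975 - 212*sqrt(379)/975 ≈ -1.1889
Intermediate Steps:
k(V) = -V**2/4 (k(V) = -V*V/4 = -V**2/4)
P(a) = (a - a**2/4)/(2*a) (P(a) = (a - a**2/4)/(a + a) = (a - a**2/4)/((2*a)) = (a - a**2/4)*(1/(2*a)) = (a - a**2/4)/(2*a))
I = -424/325 (I = 848/(-650) = 848*(-1/650) = -424/325 ≈ -1.3046)
f = 3/(-7 + sqrt(379)/2) (f = 3/(-7 + sqrt((1/2 - 1/8*14) + 96)) = 3/(-7 + sqrt((1/2 - 7/4) + 96)) = 3/(-7 + sqrt(-5/4 + 96)) = 3/(-7 + sqrt(379/4)) = 3/(-7 + sqrt(379)/2) ≈ 1.0973)
I/f = -424/(325*(28/61 + 2*sqrt(379)/61))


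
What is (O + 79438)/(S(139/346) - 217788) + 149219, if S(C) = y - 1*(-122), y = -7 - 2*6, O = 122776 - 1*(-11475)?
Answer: 32482524326/217685 ≈ 1.4922e+5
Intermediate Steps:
O = 134251 (O = 122776 + 11475 = 134251)
y = -19 (y = -7 - 12 = -19)
S(C) = 103 (S(C) = -19 - 1*(-122) = -19 + 122 = 103)
(O + 79438)/(S(139/346) - 217788) + 149219 = (134251 + 79438)/(103 - 217788) + 149219 = 213689/(-217685) + 149219 = 213689*(-1/217685) + 149219 = -213689/217685 + 149219 = 32482524326/217685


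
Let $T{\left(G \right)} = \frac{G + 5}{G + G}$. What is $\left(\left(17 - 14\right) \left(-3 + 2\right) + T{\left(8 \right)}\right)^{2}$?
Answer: $\frac{1225}{256} \approx 4.7852$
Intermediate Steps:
$T{\left(G \right)} = \frac{5 + G}{2 G}$
$\left(\left(17 - 14\right) \left(-3 + 2\right) + T{\left(8 \right)}\right)^{2} = \left(\left(17 - 14\right) \left(-3 + 2\right) + \frac{5 + 8}{2 \cdot 8}\right)^{2} = \left(3 \left(-1\right) + \frac{1}{2} \cdot \frac{1}{8} \cdot 13\right)^{2} = \left(-3 + \frac{13}{16}\right)^{2} = \left(- \frac{35}{16}\right)^{2} = \frac{1225}{256}$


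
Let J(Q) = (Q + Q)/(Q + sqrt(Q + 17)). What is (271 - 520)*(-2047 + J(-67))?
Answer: 770435465/1513 - 55610*I*sqrt(2)/1513 ≈ 5.0921e+5 - 51.979*I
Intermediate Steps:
J(Q) = 2*Q/(Q + sqrt(17 + Q)) (J(Q) = (2*Q)/(Q + sqrt(17 + Q)) = 2*Q/(Q + sqrt(17 + Q)))
(271 - 520)*(-2047 + J(-67)) = (271 - 520)*(-2047 + 2*(-67)/(-67 + sqrt(17 - 67))) = -249*(-2047 + 2*(-67)/(-67 + sqrt(-50))) = -249*(-2047 + 2*(-67)/(-67 + 5*I*sqrt(2))) = -249*(-2047 - 134/(-67 + 5*I*sqrt(2))) = 509703 + 33366/(-67 + 5*I*sqrt(2))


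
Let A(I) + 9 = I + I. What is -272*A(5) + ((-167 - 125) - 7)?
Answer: -571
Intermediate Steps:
A(I) = -9 + 2*I (A(I) = -9 + (I + I) = -9 + 2*I)
-272*A(5) + ((-167 - 125) - 7) = -272*(-9 + 2*5) + ((-167 - 125) - 7) = -272*(-9 + 10) + (-292 - 7) = -272*1 - 299 = -272 - 299 = -571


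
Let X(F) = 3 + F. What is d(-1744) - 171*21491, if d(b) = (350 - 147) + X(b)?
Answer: -3676499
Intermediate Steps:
d(b) = 206 + b (d(b) = (350 - 147) + (3 + b) = 203 + (3 + b) = 206 + b)
d(-1744) - 171*21491 = (206 - 1744) - 171*21491 = -1538 - 1*3674961 = -1538 - 3674961 = -3676499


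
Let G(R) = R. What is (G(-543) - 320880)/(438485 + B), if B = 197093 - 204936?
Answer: -321423/430642 ≈ -0.74638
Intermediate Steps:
B = -7843
(G(-543) - 320880)/(438485 + B) = (-543 - 320880)/(438485 - 7843) = -321423/430642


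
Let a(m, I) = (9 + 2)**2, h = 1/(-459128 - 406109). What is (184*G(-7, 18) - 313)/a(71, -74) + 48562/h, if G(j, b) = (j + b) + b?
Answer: -5084134337451/121 ≈ -4.2018e+10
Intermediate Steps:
h = -1/865237 (h = 1/(-865237) = -1/865237 ≈ -1.1558e-6)
a(m, I) = 121 (a(m, I) = 11**2 = 121)
G(j, b) = j + 2*b (G(j, b) = (b + j) + b = j + 2*b)
(184*G(-7, 18) - 313)/a(71, -74) + 48562/h = (184*(-7 + 2*18) - 313)/121 + 48562/(-1/865237) = (184*(-7 + 36) - 313)*(1/121) + 48562*(-865237) = (184*29 - 313)*(1/121) - 42017639194 = (5336 - 313)*(1/121) - 42017639194 = 5023*(1/121) - 42017639194 = 5023/121 - 42017639194 = -5084134337451/121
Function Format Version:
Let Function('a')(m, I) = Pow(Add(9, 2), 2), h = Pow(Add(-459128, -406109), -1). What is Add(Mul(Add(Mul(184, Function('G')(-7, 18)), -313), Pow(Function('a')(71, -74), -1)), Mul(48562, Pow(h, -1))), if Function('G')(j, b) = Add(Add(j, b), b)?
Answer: Rational(-5084134337451, 121) ≈ -4.2018e+10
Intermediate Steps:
h = Rational(-1, 865237) (h = Pow(-865237, -1) = Rational(-1, 865237) ≈ -1.1558e-6)
Function('a')(m, I) = 121 (Function('a')(m, I) = Pow(11, 2) = 121)
Function('G')(j, b) = Add(j, Mul(2, b)) (Function('G')(j, b) = Add(Add(b, j), b) = Add(j, Mul(2, b)))
Add(Mul(Add(Mul(184, Function('G')(-7, 18)), -313), Pow(Function('a')(71, -74), -1)), Mul(48562, Pow(h, -1))) = Add(Mul(Add(Mul(184, Add(-7, Mul(2, 18))), -313), Pow(121, -1)), Mul(48562, Pow(Rational(-1, 865237), -1))) = Add(Mul(Add(Mul(184, Add(-7, 36)), -313), Rational(1, 121)), Mul(48562, -865237)) = Add(Mul(Add(Mul(184, 29), -313), Rational(1, 121)), -42017639194) = Add(Mul(Add(5336, -313), Rational(1, 121)), -42017639194) = Add(Mul(5023, Rational(1, 121)), -42017639194) = Add(Rational(5023, 121), -42017639194) = Rational(-5084134337451, 121)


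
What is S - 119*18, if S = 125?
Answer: -2017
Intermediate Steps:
S - 119*18 = 125 - 119*18 = 125 - 1*2142 = 125 - 2142 = -2017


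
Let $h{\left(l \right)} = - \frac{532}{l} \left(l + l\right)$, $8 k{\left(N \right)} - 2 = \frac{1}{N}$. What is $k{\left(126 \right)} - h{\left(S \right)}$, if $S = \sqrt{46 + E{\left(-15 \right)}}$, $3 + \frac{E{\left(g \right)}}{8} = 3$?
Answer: $\frac{1072765}{1008} \approx 1064.3$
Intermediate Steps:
$E{\left(g \right)} = 0$ ($E{\left(g \right)} = -24 + 8 \cdot 3 = -24 + 24 = 0$)
$k{\left(N \right)} = \frac{1}{4} + \frac{1}{8 N}$
$S = \sqrt{46}$ ($S = \sqrt{46 + 0} = \sqrt{46} \approx 6.7823$)
$h{\left(l \right)} = -1064$ ($h{\left(l \right)} = - \frac{532}{l} 2 l = -1064$)
$k{\left(126 \right)} - h{\left(S \right)} = \frac{1 + 2 \cdot 126}{8 \cdot 126} - -1064 = \frac{1}{8} \cdot \frac{1}{126} \left(1 + 252\right) + 1064 = \frac{1}{8} \cdot \frac{1}{126} \cdot 253 + 1064 = \frac{253}{1008} + 1064 = \frac{1072765}{1008}$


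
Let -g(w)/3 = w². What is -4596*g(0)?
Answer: 0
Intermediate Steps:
g(w) = -3*w²
-4596*g(0) = -4596*(-3*0²) = -4596*(-3*0) = -4596*0 = -6*0 = 0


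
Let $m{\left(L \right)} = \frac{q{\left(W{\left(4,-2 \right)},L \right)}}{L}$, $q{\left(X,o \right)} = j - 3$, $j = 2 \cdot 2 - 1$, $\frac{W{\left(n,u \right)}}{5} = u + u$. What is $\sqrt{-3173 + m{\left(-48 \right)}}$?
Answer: $i \sqrt{3173} \approx 56.329 i$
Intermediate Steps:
$W{\left(n,u \right)} = 10 u$ ($W{\left(n,u \right)} = 5 \left(u + u\right) = 5 \cdot 2 u = 10 u$)
$j = 3$ ($j = 4 - 1 = 3$)
$q{\left(X,o \right)} = 0$ ($q{\left(X,o \right)} = 3 - 3 = 0$)
$m{\left(L \right)} = 0$ ($m{\left(L \right)} = \frac{0}{L} = 0$)
$\sqrt{-3173 + m{\left(-48 \right)}} = \sqrt{-3173 + 0} = \sqrt{-3173} = i \sqrt{3173}$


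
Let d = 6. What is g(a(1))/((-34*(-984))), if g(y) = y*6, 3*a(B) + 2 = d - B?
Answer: 1/5576 ≈ 0.00017934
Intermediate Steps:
a(B) = 4/3 - B/3 (a(B) = -⅔ + (6 - B)/3 = -⅔ + (2 - B/3) = 4/3 - B/3)
g(y) = 6*y
g(a(1))/((-34*(-984))) = (6*(4/3 - ⅓*1))/((-34*(-984))) = (6*(4/3 - ⅓))/33456 = (6*1)*(1/33456) = 6*(1/33456) = 1/5576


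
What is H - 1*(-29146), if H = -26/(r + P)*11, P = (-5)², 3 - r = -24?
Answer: 58281/2 ≈ 29141.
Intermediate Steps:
r = 27 (r = 3 - 1*(-24) = 3 + 24 = 27)
P = 25
H = -11/2 (H = -26/(27 + 25)*11 = -26/52*11 = -26*1/52*11 = -½*11 = -11/2 ≈ -5.5000)
H - 1*(-29146) = -11/2 - 1*(-29146) = -11/2 + 29146 = 58281/2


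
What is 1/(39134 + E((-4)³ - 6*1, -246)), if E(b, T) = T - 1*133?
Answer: 1/38755 ≈ 2.5803e-5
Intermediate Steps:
E(b, T) = -133 + T (E(b, T) = T - 133 = -133 + T)
1/(39134 + E((-4)³ - 6*1, -246)) = 1/(39134 + (-133 - 246)) = 1/(39134 - 379) = 1/38755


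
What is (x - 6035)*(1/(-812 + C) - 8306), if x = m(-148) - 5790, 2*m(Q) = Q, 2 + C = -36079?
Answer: 3646249348841/36893 ≈ 9.8833e+7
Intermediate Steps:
C = -36081 (C = -2 - 36079 = -36081)
m(Q) = Q/2
x = -5864 (x = (½)*(-148) - 5790 = -74 - 5790 = -5864)
(x - 6035)*(1/(-812 + C) - 8306) = (-5864 - 6035)*(1/(-812 - 36081) - 8306) = -11899*(1/(-36893) - 8306) = -11899*(-1/36893 - 8306) = -11899*(-306433259/36893) = 3646249348841/36893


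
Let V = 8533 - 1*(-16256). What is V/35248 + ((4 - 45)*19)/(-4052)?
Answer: 31975805/35706224 ≈ 0.89552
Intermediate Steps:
V = 24789 (V = 8533 + 16256 = 24789)
V/35248 + ((4 - 45)*19)/(-4052) = 24789/35248 + ((4 - 45)*19)/(-4052) = 24789*(1/35248) - 41*19*(-1/4052) = 24789/35248 - 779*(-1/4052) = 24789/35248 + 779/4052 = 31975805/35706224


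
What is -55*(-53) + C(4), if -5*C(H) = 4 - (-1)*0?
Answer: 14571/5 ≈ 2914.2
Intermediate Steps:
C(H) = -4/5 (C(H) = -(4 - (-1)*0)/5 = -(4 - 1*0)/5 = -(4 + 0)/5 = -1/5*4 = -4/5)
-55*(-53) + C(4) = -55*(-53) - 4/5 = 2915 - 4/5 = 14571/5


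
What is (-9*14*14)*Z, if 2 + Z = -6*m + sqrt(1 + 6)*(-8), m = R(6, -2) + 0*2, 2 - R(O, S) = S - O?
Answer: 109368 + 14112*sqrt(7) ≈ 1.4670e+5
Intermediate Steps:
R(O, S) = 2 + O - S (R(O, S) = 2 - (S - O) = 2 + (O - S) = 2 + O - S)
m = 10 (m = (2 + 6 - 1*(-2)) + 0*2 = (2 + 6 + 2) + 0 = 10 + 0 = 10)
Z = -62 - 8*sqrt(7) (Z = -2 + (-6*10 + sqrt(1 + 6)*(-8)) = -2 + (-60 + sqrt(7)*(-8)) = -2 + (-60 - 8*sqrt(7)) = -62 - 8*sqrt(7) ≈ -83.166)
(-9*14*14)*Z = (-9*14*14)*(-62 - 8*sqrt(7)) = (-126*14)*(-62 - 8*sqrt(7)) = -1764*(-62 - 8*sqrt(7)) = 109368 + 14112*sqrt(7)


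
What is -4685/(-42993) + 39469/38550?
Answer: 625832489/552460050 ≈ 1.1328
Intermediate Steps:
-4685/(-42993) + 39469/38550 = -4685*(-1/42993) + 39469*(1/38550) = 4685/42993 + 39469/38550 = 625832489/552460050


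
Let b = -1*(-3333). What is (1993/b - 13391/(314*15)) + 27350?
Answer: 143105605109/5232810 ≈ 27348.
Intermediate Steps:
b = 3333
(1993/b - 13391/(314*15)) + 27350 = (1993/3333 - 13391/(314*15)) + 27350 = (1993*(1/3333) - 13391/4710) + 27350 = (1993/3333 - 13391*1/4710) + 27350 = (1993/3333 - 13391/4710) + 27350 = -11748391/5232810 + 27350 = 143105605109/5232810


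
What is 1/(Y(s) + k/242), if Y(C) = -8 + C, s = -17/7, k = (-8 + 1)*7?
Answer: -1694/18009 ≈ -0.094064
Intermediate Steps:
k = -49 (k = -7*7 = -49)
s = -17/7 (s = -17*1/7 = -17/7 ≈ -2.4286)
1/(Y(s) + k/242) = 1/((-8 - 17/7) - 49/242) = 1/(-73/7 - 49*1/242) = 1/(-73/7 - 49/242) = 1/(-18009/1694) = -1694/18009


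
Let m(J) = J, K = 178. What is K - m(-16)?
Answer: 194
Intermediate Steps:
K - m(-16) = 178 - 1*(-16) = 178 + 16 = 194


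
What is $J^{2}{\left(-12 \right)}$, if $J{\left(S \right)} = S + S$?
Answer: $576$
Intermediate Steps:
$J{\left(S \right)} = 2 S$
$J^{2}{\left(-12 \right)} = \left(2 \left(-12\right)\right)^{2} = \left(-24\right)^{2} = 576$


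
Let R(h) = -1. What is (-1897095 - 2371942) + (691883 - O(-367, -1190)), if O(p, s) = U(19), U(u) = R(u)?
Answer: -3577153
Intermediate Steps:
U(u) = -1
O(p, s) = -1
(-1897095 - 2371942) + (691883 - O(-367, -1190)) = (-1897095 - 2371942) + (691883 - 1*(-1)) = -4269037 + (691883 + 1) = -4269037 + 691884 = -3577153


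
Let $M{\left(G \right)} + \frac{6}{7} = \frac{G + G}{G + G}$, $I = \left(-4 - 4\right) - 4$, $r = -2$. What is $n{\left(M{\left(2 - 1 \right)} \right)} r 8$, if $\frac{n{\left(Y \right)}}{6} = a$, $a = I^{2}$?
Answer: $-13824$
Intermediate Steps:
$I = -12$ ($I = -8 - 4 = -12$)
$M{\left(G \right)} = \frac{1}{7}$ ($M{\left(G \right)} = - \frac{6}{7} + \frac{G + G}{G + G} = - \frac{6}{7} + \frac{2 G}{2 G} = - \frac{6}{7} + 2 G \frac{1}{2 G} = - \frac{6}{7} + 1 = \frac{1}{7}$)
$a = 144$ ($a = \left(-12\right)^{2} = 144$)
$n{\left(Y \right)} = 864$ ($n{\left(Y \right)} = 6 \cdot 144 = 864$)
$n{\left(M{\left(2 - 1 \right)} \right)} r 8 = 864 \left(-2\right) 8 = \left(-1728\right) 8 = -13824$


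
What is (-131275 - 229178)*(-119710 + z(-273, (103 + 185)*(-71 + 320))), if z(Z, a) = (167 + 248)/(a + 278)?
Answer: 621271202697141/14398 ≈ 4.3150e+10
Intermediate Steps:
z(Z, a) = 415/(278 + a)
(-131275 - 229178)*(-119710 + z(-273, (103 + 185)*(-71 + 320))) = (-131275 - 229178)*(-119710 + 415/(278 + (103 + 185)*(-71 + 320))) = -360453*(-119710 + 415/(278 + 288*249)) = -360453*(-119710 + 415/(278 + 71712)) = -360453*(-119710 + 415/71990) = -360453*(-119710 + 415*(1/71990)) = -360453*(-119710 + 83/14398) = -360453*(-1723584497/14398) = 621271202697141/14398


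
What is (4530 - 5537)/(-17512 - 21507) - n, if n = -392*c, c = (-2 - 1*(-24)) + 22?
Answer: 673000719/39019 ≈ 17248.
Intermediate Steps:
c = 44 (c = (-2 + 24) + 22 = 22 + 22 = 44)
n = -17248 (n = -392*44 = -17248)
(4530 - 5537)/(-17512 - 21507) - n = (4530 - 5537)/(-17512 - 21507) - 1*(-17248) = -1007/(-39019) + 17248 = -1007*(-1/39019) + 17248 = 1007/39019 + 17248 = 673000719/39019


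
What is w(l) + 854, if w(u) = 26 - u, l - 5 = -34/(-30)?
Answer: 13108/15 ≈ 873.87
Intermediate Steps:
l = 92/15 (l = 5 - 34/(-30) = 5 - 34*(-1/30) = 5 + 17/15 = 92/15 ≈ 6.1333)
w(l) + 854 = (26 - 1*92/15) + 854 = (26 - 92/15) + 854 = 298/15 + 854 = 13108/15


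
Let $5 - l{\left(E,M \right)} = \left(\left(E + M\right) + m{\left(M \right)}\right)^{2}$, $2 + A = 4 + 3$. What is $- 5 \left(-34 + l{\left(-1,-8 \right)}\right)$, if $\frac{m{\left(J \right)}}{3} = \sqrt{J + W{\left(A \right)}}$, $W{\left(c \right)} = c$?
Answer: $415 - 270 i \sqrt{3} \approx 415.0 - 467.65 i$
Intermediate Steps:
$A = 5$ ($A = -2 + \left(4 + 3\right) = -2 + 7 = 5$)
$m{\left(J \right)} = 3 \sqrt{5 + J}$ ($m{\left(J \right)} = 3 \sqrt{J + 5} = 3 \sqrt{5 + J}$)
$l{\left(E,M \right)} = 5 - \left(E + M + 3 \sqrt{5 + M}\right)^{2}$ ($l{\left(E,M \right)} = 5 - \left(\left(E + M\right) + 3 \sqrt{5 + M}\right)^{2} = 5 - \left(E + M + 3 \sqrt{5 + M}\right)^{2}$)
$- 5 \left(-34 + l{\left(-1,-8 \right)}\right) = - 5 \left(-34 + \left(5 - \left(-1 - 8 + 3 \sqrt{5 - 8}\right)^{2}\right)\right) = - 5 \left(-34 + \left(5 - \left(-1 - 8 + 3 \sqrt{-3}\right)^{2}\right)\right) = - 5 \left(-34 + \left(5 - \left(-1 - 8 + 3 i \sqrt{3}\right)^{2}\right)\right) = - 5 \left(-34 + \left(5 - \left(-9 + 3 i \sqrt{3}\right)^{2}\right)\right) = - 5 \left(-29 - \left(-9 + 3 i \sqrt{3}\right)^{2}\right) = 145 + 5 \left(-9 + 3 i \sqrt{3}\right)^{2}$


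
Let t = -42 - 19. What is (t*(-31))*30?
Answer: 56730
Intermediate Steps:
t = -61
(t*(-31))*30 = -61*(-31)*30 = 1891*30 = 56730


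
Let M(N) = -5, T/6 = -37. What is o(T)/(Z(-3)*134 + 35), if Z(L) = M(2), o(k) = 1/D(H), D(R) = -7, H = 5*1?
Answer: 1/4445 ≈ 0.00022497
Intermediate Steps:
T = -222 (T = 6*(-37) = -222)
H = 5
o(k) = -1/7 (o(k) = 1/(-7) = -1/7)
Z(L) = -5
o(T)/(Z(-3)*134 + 35) = -1/(7*(-5*134 + 35)) = -1/(7*(-670 + 35)) = -1/7/(-635) = -1/7*(-1/635) = 1/4445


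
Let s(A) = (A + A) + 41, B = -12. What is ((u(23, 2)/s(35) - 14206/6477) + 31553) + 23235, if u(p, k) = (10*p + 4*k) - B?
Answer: 13129903540/239649 ≈ 54788.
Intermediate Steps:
s(A) = 41 + 2*A (s(A) = 2*A + 41 = 41 + 2*A)
u(p, k) = 12 + 4*k + 10*p (u(p, k) = (10*p + 4*k) - 1*(-12) = (4*k + 10*p) + 12 = 12 + 4*k + 10*p)
((u(23, 2)/s(35) - 14206/6477) + 31553) + 23235 = (((12 + 4*2 + 10*23)/(41 + 2*35) - 14206/6477) + 31553) + 23235 = (((12 + 8 + 230)/(41 + 70) - 14206*1/6477) + 31553) + 23235 = ((250/111 - 14206/6477) + 31553) + 23235 = (14128/239649 + 31553) + 23235 = 7561659025/239649 + 23235 = 13129903540/239649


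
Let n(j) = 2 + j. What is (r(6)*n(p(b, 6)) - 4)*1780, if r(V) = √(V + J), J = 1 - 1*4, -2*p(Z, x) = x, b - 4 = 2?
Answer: -7120 - 1780*√3 ≈ -10203.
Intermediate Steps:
b = 6 (b = 4 + 2 = 6)
p(Z, x) = -x/2
J = -3 (J = 1 - 4 = -3)
r(V) = √(-3 + V) (r(V) = √(V - 3) = √(-3 + V))
(r(6)*n(p(b, 6)) - 4)*1780 = (√(-3 + 6)*(2 - ½*6) - 4)*1780 = (√3*(2 - 3) - 4)*1780 = (√3*(-1) - 4)*1780 = (-√3 - 4)*1780 = (-4 - √3)*1780 = -7120 - 1780*√3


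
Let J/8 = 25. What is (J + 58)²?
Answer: 66564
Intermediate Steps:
J = 200 (J = 8*25 = 200)
(J + 58)² = (200 + 58)² = 258² = 66564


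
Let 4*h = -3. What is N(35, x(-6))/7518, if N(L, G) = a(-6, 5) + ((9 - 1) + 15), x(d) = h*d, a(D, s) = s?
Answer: 2/537 ≈ 0.0037244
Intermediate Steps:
h = -¾ (h = (¼)*(-3) = -¾ ≈ -0.75000)
x(d) = -3*d/4
N(L, G) = 28 (N(L, G) = 5 + ((9 - 1) + 15) = 5 + (8 + 15) = 5 + 23 = 28)
N(35, x(-6))/7518 = 28/7518 = 28*(1/7518) = 2/537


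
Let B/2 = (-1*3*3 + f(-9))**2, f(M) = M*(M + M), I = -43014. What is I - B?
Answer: -89832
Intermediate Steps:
f(M) = 2*M**2 (f(M) = M*(2*M) = 2*M**2)
B = 46818 (B = 2*(-1*3*3 + 2*(-9)**2)**2 = 2*(-3*3 + 2*81)**2 = 2*(-9 + 162)**2 = 2*153**2 = 2*23409 = 46818)
I - B = -43014 - 1*46818 = -43014 - 46818 = -89832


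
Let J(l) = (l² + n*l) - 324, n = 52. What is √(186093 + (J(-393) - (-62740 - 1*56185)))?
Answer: √438707 ≈ 662.35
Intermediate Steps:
J(l) = -324 + l² + 52*l (J(l) = (l² + 52*l) - 324 = -324 + l² + 52*l)
√(186093 + (J(-393) - (-62740 - 1*56185))) = √(186093 + ((-324 + (-393)² + 52*(-393)) - (-62740 - 1*56185))) = √(186093 + ((-324 + 154449 - 20436) - (-62740 - 56185))) = √(186093 + (133689 - 1*(-118925))) = √(186093 + (133689 + 118925)) = √(186093 + 252614) = √438707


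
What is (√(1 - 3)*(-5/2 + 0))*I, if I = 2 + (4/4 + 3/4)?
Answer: -75*I*√2/8 ≈ -13.258*I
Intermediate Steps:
I = 15/4 (I = 2 + (4*(¼) + 3*(¼)) = 2 + (1 + ¾) = 2 + 7/4 = 15/4 ≈ 3.7500)
(√(1 - 3)*(-5/2 + 0))*I = (√(1 - 3)*(-5/2 + 0))*(15/4) = (√(-2)*(-5*½ + 0))*(15/4) = ((I*√2)*(-5/2 + 0))*(15/4) = ((I*√2)*(-5/2))*(15/4) = -5*I*√2/2*(15/4) = -75*I*√2/8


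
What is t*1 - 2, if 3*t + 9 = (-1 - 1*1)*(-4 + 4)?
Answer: -5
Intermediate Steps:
t = -3 (t = -3 + ((-1 - 1*1)*(-4 + 4))/3 = -3 + ((-1 - 1)*0)/3 = -3 + (-2*0)/3 = -3 + (⅓)*0 = -3 + 0 = -3)
t*1 - 2 = -3*1 - 2 = -3 - 2 = -5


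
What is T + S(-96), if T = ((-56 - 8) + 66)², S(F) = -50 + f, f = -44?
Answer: -90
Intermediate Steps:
S(F) = -94 (S(F) = -50 - 44 = -94)
T = 4 (T = (-64 + 66)² = 2² = 4)
T + S(-96) = 4 - 94 = -90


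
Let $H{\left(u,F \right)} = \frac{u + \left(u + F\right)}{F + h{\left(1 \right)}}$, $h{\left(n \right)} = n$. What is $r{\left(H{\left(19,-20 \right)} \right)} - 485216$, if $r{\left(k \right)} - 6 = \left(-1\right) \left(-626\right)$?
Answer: $-484584$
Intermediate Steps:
$H{\left(u,F \right)} = \frac{F + 2 u}{1 + F}$ ($H{\left(u,F \right)} = \frac{u + \left(u + F\right)}{F + 1} = \frac{u + \left(F + u\right)}{1 + F} = \frac{F + 2 u}{1 + F}$)
$r{\left(k \right)} = 632$ ($r{\left(k \right)} = 6 - -626 = 6 + 626 = 632$)
$r{\left(H{\left(19,-20 \right)} \right)} - 485216 = 632 - 485216 = -484584$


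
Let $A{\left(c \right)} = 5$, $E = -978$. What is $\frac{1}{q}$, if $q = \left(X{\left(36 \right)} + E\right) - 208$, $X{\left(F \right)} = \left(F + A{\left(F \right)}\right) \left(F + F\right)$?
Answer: $\frac{1}{1766} \approx 0.00056625$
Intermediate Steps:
$X{\left(F \right)} = 2 F \left(5 + F\right)$ ($X{\left(F \right)} = \left(F + 5\right) \left(F + F\right) = \left(5 + F\right) 2 F = 2 F \left(5 + F\right)$)
$q = 1766$ ($q = \left(2 \cdot 36 \left(5 + 36\right) - 978\right) - 208 = \left(2 \cdot 36 \cdot 41 - 978\right) - 208 = \left(2952 - 978\right) - 208 = 1974 - 208 = 1766$)
$\frac{1}{q} = \frac{1}{1766}$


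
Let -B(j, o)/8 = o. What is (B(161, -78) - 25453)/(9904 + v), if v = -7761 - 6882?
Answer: 3547/677 ≈ 5.2393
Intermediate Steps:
B(j, o) = -8*o
v = -14643
(B(161, -78) - 25453)/(9904 + v) = (-8*(-78) - 25453)/(9904 - 14643) = (624 - 25453)/(-4739) = -24829*(-1/4739) = 3547/677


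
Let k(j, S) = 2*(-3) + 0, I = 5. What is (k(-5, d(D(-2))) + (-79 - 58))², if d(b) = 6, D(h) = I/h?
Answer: 20449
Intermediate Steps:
D(h) = 5/h
k(j, S) = -6 (k(j, S) = -6 + 0 = -6)
(k(-5, d(D(-2))) + (-79 - 58))² = (-6 + (-79 - 58))² = (-6 - 137)² = (-143)² = 20449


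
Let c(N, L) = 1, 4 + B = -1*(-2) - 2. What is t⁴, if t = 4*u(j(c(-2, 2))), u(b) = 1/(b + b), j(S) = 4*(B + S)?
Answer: 1/1296 ≈ 0.00077160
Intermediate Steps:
B = -4 (B = -4 + (-1*(-2) - 2) = -4 + (2 - 2) = -4 + 0 = -4)
j(S) = -16 + 4*S (j(S) = 4*(-4 + S) = -16 + 4*S)
u(b) = 1/(2*b)
t = -⅙ (t = 4*(1/(2*(-16 + 4*1))) = 4*(1/(2*(-16 + 4))) = 4*((½)/(-12)) = 4*((½)*(-1/12)) = 4*(-1/24) = -⅙ ≈ -0.16667)
t⁴ = (-⅙)⁴ = 1/1296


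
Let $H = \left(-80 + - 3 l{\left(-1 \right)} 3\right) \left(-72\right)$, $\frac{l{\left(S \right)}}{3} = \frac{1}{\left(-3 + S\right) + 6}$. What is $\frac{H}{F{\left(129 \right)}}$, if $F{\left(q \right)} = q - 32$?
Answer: $\frac{6732}{97} \approx 69.402$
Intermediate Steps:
$F{\left(q \right)} = -32 + q$
$l{\left(S \right)} = \frac{3}{3 + S}$ ($l{\left(S \right)} = \frac{3}{\left(-3 + S\right) + 6} = \frac{3}{3 + S}$)
$H = 6732$ ($H = \left(-80 + - 3 \frac{3}{3 - 1} \cdot 3\right) \left(-72\right) = \left(-80 + - 3 \cdot \frac{3}{2} \cdot 3\right) \left(-72\right) = \left(-80 + - 3 \cdot 3 \cdot \frac{1}{2} \cdot 3\right) \left(-72\right) = \left(-80 + \left(-3\right) \frac{3}{2} \cdot 3\right) \left(-72\right) = \left(-80 - \frac{27}{2}\right) \left(-72\right) = \left(- \frac{187}{2}\right) \left(-72\right) = 6732$)
$\frac{H}{F{\left(129 \right)}} = \frac{6732}{-32 + 129} = \frac{6732}{97}$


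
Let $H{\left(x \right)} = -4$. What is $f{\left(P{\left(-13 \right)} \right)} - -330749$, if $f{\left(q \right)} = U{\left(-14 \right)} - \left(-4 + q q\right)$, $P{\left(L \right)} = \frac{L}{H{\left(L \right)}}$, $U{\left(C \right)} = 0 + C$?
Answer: $\frac{5291655}{16} \approx 3.3073 \cdot 10^{5}$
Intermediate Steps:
$U{\left(C \right)} = C$
$P{\left(L \right)} = - \frac{L}{4}$ ($P{\left(L \right)} = \frac{L}{-4} = L \left(- \frac{1}{4}\right) = - \frac{L}{4}$)
$f{\left(q \right)} = -10 - q^{2}$ ($f{\left(q \right)} = -14 - \left(-4 + q q\right) = -14 - \left(-4 + q^{2}\right) = -10 - q^{2}$)
$f{\left(P{\left(-13 \right)} \right)} - -330749 = \left(-10 - \left(\left(- \frac{1}{4}\right) \left(-13\right)\right)^{2}\right) - -330749 = \left(-10 - \left(\frac{13}{4}\right)^{2}\right) + 330749 = \left(-10 - \frac{169}{16}\right) + 330749 = - \frac{329}{16} + 330749 = \frac{5291655}{16}$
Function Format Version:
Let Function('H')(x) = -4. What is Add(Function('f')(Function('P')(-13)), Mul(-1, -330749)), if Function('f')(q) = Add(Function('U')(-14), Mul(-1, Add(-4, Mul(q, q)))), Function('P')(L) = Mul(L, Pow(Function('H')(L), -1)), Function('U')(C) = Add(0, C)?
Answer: Rational(5291655, 16) ≈ 3.3073e+5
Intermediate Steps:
Function('U')(C) = C
Function('P')(L) = Mul(Rational(-1, 4), L) (Function('P')(L) = Mul(L, Pow(-4, -1)) = Mul(L, Rational(-1, 4)) = Mul(Rational(-1, 4), L))
Function('f')(q) = Add(-10, Mul(-1, Pow(q, 2))) (Function('f')(q) = Add(-14, Mul(-1, Add(-4, Mul(q, q)))) = Add(-14, Mul(-1, Add(-4, Pow(q, 2)))) = Add(-14, Add(4, Mul(-1, Pow(q, 2)))) = Add(-10, Mul(-1, Pow(q, 2))))
Add(Function('f')(Function('P')(-13)), Mul(-1, -330749)) = Add(Add(-10, Mul(-1, Pow(Mul(Rational(-1, 4), -13), 2))), Mul(-1, -330749)) = Add(Add(-10, Mul(-1, Pow(Rational(13, 4), 2))), 330749) = Add(Add(-10, Mul(-1, Rational(169, 16))), 330749) = Add(Add(-10, Rational(-169, 16)), 330749) = Add(Rational(-329, 16), 330749) = Rational(5291655, 16)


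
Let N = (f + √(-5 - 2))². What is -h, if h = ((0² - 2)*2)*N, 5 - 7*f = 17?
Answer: -796/49 - 96*I*√7/7 ≈ -16.245 - 36.285*I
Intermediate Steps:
f = -12/7 (f = 5/7 - ⅐*17 = 5/7 - 17/7 = -12/7 ≈ -1.7143)
N = (-12/7 + I*√7)² (N = (-12/7 + √(-5 - 2))² = (-12/7 + √(-7))² = (-12/7 + I*√7)² ≈ -4.0612 - 9.0712*I)
h = -4*(12 - 7*I*√7)²/49 (h = ((0² - 2)*2)*((12 - 7*I*√7)²/49) = ((0 - 2)*2)*((12 - 7*I*√7)²/49) = (-2*2)*((12 - 7*I*√7)²/49) = -4*(12 - 7*I*√7)²/49 ≈ 16.245 + 36.285*I)
-h = -(796/49 + 96*I*√7/7) = -796/49 - 96*I*√7/7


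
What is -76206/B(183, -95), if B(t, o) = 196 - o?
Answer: -25402/97 ≈ -261.88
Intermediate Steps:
-76206/B(183, -95) = -76206/(196 - 1*(-95)) = -76206/(196 + 95) = -76206/291 = -76206*1/291 = -25402/97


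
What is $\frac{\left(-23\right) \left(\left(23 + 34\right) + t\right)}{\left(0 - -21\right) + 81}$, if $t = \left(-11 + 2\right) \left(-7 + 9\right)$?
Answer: $- \frac{299}{34} \approx -8.7941$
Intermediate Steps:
$t = -18$ ($t = \left(-9\right) 2 = -18$)
$\frac{\left(-23\right) \left(\left(23 + 34\right) + t\right)}{\left(0 - -21\right) + 81} = \frac{\left(-23\right) \left(\left(23 + 34\right) - 18\right)}{\left(0 - -21\right) + 81} = \frac{\left(-23\right) \left(57 - 18\right)}{\left(0 + 21\right) + 81} = \frac{\left(-23\right) 39}{21 + 81} = - \frac{897}{102} = \left(-897\right) \frac{1}{102} = - \frac{299}{34}$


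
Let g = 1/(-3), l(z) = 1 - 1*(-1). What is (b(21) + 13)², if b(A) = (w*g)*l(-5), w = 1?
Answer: 1369/9 ≈ 152.11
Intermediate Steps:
l(z) = 2 (l(z) = 1 + 1 = 2)
g = -⅓ ≈ -0.33333
b(A) = -⅔ (b(A) = (1*(-⅓))*2 = -⅓*2 = -⅔)
(b(21) + 13)² = (-⅔ + 13)² = (37/3)² = 1369/9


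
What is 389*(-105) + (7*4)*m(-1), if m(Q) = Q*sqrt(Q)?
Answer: -40845 - 28*I ≈ -40845.0 - 28.0*I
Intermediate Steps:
m(Q) = Q**(3/2)
389*(-105) + (7*4)*m(-1) = 389*(-105) + (7*4)*(-1)**(3/2) = -40845 + 28*(-I) = -40845 - 28*I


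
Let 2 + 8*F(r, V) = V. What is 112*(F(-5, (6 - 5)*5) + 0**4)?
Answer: 42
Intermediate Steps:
F(r, V) = -1/4 + V/8
112*(F(-5, (6 - 5)*5) + 0**4) = 112*((-1/4 + ((6 - 5)*5)/8) + 0**4) = 112*((-1/4 + (1*5)/8) + 0) = 112*((-1/4 + (1/8)*5) + 0) = 112*((-1/4 + 5/8) + 0) = 112*(3/8 + 0) = 112*(3/8) = 42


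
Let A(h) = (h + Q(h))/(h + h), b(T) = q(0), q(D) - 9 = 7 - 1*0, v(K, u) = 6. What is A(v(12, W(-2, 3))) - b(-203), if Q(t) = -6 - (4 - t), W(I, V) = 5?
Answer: -95/6 ≈ -15.833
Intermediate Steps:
q(D) = 16 (q(D) = 9 + (7 - 1*0) = 9 + (7 + 0) = 9 + 7 = 16)
b(T) = 16
Q(t) = -10 + t (Q(t) = -6 + (-4 + t) = -10 + t)
A(h) = (-10 + 2*h)/(2*h) (A(h) = (h + (-10 + h))/(h + h) = (-10 + 2*h)/((2*h)) = (-10 + 2*h)*(1/(2*h)) = (-10 + 2*h)/(2*h))
A(v(12, W(-2, 3))) - b(-203) = (-5 + 6)/6 - 1*16 = (⅙)*1 - 16 = ⅙ - 16 = -95/6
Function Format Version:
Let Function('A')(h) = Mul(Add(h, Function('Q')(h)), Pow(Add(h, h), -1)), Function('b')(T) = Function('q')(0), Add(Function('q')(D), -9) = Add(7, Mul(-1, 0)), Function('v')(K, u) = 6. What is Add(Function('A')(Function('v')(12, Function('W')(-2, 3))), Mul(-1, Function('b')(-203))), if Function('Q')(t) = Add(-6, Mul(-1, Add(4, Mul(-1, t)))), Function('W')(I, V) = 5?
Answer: Rational(-95, 6) ≈ -15.833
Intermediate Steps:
Function('q')(D) = 16 (Function('q')(D) = Add(9, Add(7, Mul(-1, 0))) = Add(9, Add(7, 0)) = Add(9, 7) = 16)
Function('b')(T) = 16
Function('Q')(t) = Add(-10, t) (Function('Q')(t) = Add(-6, Add(-4, t)) = Add(-10, t))
Function('A')(h) = Mul(Rational(1, 2), Pow(h, -1), Add(-10, Mul(2, h))) (Function('A')(h) = Mul(Add(h, Add(-10, h)), Pow(Add(h, h), -1)) = Mul(Add(-10, Mul(2, h)), Pow(Mul(2, h), -1)) = Mul(Add(-10, Mul(2, h)), Mul(Rational(1, 2), Pow(h, -1))) = Mul(Rational(1, 2), Pow(h, -1), Add(-10, Mul(2, h))))
Add(Function('A')(Function('v')(12, Function('W')(-2, 3))), Mul(-1, Function('b')(-203))) = Add(Mul(Pow(6, -1), Add(-5, 6)), Mul(-1, 16)) = Add(Mul(Rational(1, 6), 1), -16) = Add(Rational(1, 6), -16) = Rational(-95, 6)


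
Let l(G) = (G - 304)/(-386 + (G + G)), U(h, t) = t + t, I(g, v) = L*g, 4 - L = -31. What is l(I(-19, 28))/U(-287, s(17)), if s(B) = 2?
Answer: 323/2288 ≈ 0.14117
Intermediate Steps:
L = 35 (L = 4 - 1*(-31) = 4 + 31 = 35)
I(g, v) = 35*g
U(h, t) = 2*t
l(G) = (-304 + G)/(-386 + 2*G)
l(I(-19, 28))/U(-287, s(17)) = ((-304 + 35*(-19))/(2*(-193 + 35*(-19))))/((2*2)) = ((-304 - 665)/(2*(-193 - 665)))/4 = ((½)*(-969)/(-858))*(¼) = ((½)*(-1/858)*(-969))*(¼) = (323/572)*(¼) = 323/2288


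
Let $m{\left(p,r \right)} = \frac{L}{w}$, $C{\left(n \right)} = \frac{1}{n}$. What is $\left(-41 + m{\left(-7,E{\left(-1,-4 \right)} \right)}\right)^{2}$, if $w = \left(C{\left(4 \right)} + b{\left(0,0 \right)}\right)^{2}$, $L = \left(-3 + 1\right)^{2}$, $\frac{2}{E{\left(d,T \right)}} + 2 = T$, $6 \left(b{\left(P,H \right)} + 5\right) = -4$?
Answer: $\frac{29807677201}{17850625} \approx 1669.8$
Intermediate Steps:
$b{\left(P,H \right)} = - \frac{17}{3}$ ($b{\left(P,H \right)} = -5 + \frac{1}{6} \left(-4\right) = -5 - \frac{2}{3} = - \frac{17}{3}$)
$E{\left(d,T \right)} = \frac{2}{-2 + T}$
$L = 4$ ($L = \left(-2\right)^{2} = 4$)
$w = \frac{4225}{144}$ ($w = \left(\frac{1}{4} - \frac{17}{3}\right)^{2} = \left(- \frac{65}{12}\right)^{2} = \frac{4225}{144} \approx 29.34$)
$m{\left(p,r \right)} = \frac{576}{4225}$ ($m{\left(p,r \right)} = \frac{4}{\frac{4225}{144}} = 4 \cdot \frac{144}{4225} = \frac{576}{4225}$)
$\left(-41 + m{\left(-7,E{\left(-1,-4 \right)} \right)}\right)^{2} = \left(-41 + \frac{576}{4225}\right)^{2} = \left(- \frac{172649}{4225}\right)^{2} = \frac{29807677201}{17850625}$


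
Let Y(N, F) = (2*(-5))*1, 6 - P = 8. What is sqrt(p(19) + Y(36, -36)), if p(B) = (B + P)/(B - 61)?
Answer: I*sqrt(18354)/42 ≈ 3.2256*I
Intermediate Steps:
P = -2 (P = 6 - 1*8 = 6 - 8 = -2)
Y(N, F) = -10 (Y(N, F) = -10*1 = -10)
p(B) = (-2 + B)/(-61 + B) (p(B) = (B - 2)/(B - 61) = (-2 + B)/(-61 + B))
sqrt(p(19) + Y(36, -36)) = sqrt((-2 + 19)/(-61 + 19) - 10) = sqrt(17/(-42) - 10) = sqrt(-1/42*17 - 10) = sqrt(-17/42 - 10) = sqrt(-437/42) = I*sqrt(18354)/42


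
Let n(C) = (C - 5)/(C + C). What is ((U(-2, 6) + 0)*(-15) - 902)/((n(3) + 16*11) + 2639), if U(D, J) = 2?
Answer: -699/2111 ≈ -0.33112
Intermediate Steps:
n(C) = (-5 + C)/(2*C) (n(C) = (-5 + C)/((2*C)) = (-5 + C)*(1/(2*C)) = (-5 + C)/(2*C))
((U(-2, 6) + 0)*(-15) - 902)/((n(3) + 16*11) + 2639) = ((2 + 0)*(-15) - 902)/(((½)*(-5 + 3)/3 + 16*11) + 2639) = (2*(-15) - 902)/(((½)*(⅓)*(-2) + 176) + 2639) = (-30 - 902)/((-⅓ + 176) + 2639) = -932/(527/3 + 2639) = -932/8444/3 = -932*3/8444 = -699/2111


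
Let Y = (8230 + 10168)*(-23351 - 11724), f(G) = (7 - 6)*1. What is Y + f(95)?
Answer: -645309849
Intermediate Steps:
f(G) = 1 (f(G) = 1*1 = 1)
Y = -645309850 (Y = 18398*(-35075) = -645309850)
Y + f(95) = -645309850 + 1 = -645309849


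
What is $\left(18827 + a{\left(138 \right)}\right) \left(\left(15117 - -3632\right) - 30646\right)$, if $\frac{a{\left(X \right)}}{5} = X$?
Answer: $-232193749$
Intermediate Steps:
$a{\left(X \right)} = 5 X$
$\left(18827 + a{\left(138 \right)}\right) \left(\left(15117 - -3632\right) - 30646\right) = \left(18827 + 5 \cdot 138\right) \left(\left(15117 - -3632\right) - 30646\right) = \left(18827 + 690\right) \left(\left(15117 + 3632\right) - 30646\right) = 19517 \left(18749 - 30646\right) = 19517 \left(-11897\right) = -232193749$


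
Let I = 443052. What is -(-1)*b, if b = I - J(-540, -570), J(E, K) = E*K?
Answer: 135252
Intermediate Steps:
b = 135252 (b = 443052 - (-540)*(-570) = 443052 - 1*307800 = 443052 - 307800 = 135252)
-(-1)*b = -(-1)*135252 = -1*(-135252) = 135252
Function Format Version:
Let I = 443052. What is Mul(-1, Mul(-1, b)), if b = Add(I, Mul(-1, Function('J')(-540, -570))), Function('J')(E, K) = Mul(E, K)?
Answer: 135252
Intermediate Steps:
b = 135252 (b = Add(443052, Mul(-1, Mul(-540, -570))) = Add(443052, Mul(-1, 307800)) = Add(443052, -307800) = 135252)
Mul(-1, Mul(-1, b)) = Mul(-1, Mul(-1, 135252)) = Mul(-1, -135252) = 135252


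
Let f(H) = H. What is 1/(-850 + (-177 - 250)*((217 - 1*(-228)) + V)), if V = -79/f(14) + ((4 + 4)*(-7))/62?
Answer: -62/11660329 ≈ -5.3172e-6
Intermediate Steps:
V = -2841/434 (V = -79/14 + ((4 + 4)*(-7))/62 = -79*1/14 + (8*(-7))*(1/62) = -79/14 - 56*1/62 = -79/14 - 28/31 = -2841/434 ≈ -6.5461)
1/(-850 + (-177 - 250)*((217 - 1*(-228)) + V)) = 1/(-850 + (-177 - 250)*((217 - 1*(-228)) - 2841/434)) = 1/(-850 - 427*((217 + 228) - 2841/434)) = 1/(-850 - 427*(445 - 2841/434)) = 1/(-850 - 427*190289/434) = 1/(-850 - 11607629/62) = 1/(-11660329/62) = -62/11660329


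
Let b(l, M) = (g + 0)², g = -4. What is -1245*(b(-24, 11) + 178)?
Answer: -241530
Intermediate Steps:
b(l, M) = 16 (b(l, M) = (-4 + 0)² = (-4)² = 16)
-1245*(b(-24, 11) + 178) = -1245*(16 + 178) = -1245*194 = -241530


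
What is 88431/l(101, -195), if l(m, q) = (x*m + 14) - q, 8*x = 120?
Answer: 88431/1724 ≈ 51.294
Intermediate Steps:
x = 15 (x = (⅛)*120 = 15)
l(m, q) = 14 - q + 15*m (l(m, q) = (15*m + 14) - q = (14 + 15*m) - q = 14 - q + 15*m)
88431/l(101, -195) = 88431/(14 - 1*(-195) + 15*101) = 88431/(14 + 195 + 1515) = 88431/1724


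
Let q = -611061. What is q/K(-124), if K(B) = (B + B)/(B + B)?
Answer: -611061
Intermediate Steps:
K(B) = 1 (K(B) = (2*B)/((2*B)) = (2*B)*(1/(2*B)) = 1)
q/K(-124) = -611061/1 = -611061*1 = -611061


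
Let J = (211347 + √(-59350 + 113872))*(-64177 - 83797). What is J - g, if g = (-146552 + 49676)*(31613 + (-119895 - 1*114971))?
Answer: -50964198606 - 443922*√6058 ≈ -5.0999e+10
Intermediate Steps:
J = -31273860978 - 443922*√6058 (J = (211347 + √54522)*(-147974) = (211347 + 3*√6058)*(-147974) = -31273860978 - 443922*√6058 ≈ -3.1308e+10)
g = 19690337628 (g = -96876*(31613 + (-119895 - 114971)) = -96876*(31613 - 234866) = -96876*(-203253) = 19690337628)
J - g = (-31273860978 - 443922*√6058) - 1*19690337628 = (-31273860978 - 443922*√6058) - 19690337628 = -50964198606 - 443922*√6058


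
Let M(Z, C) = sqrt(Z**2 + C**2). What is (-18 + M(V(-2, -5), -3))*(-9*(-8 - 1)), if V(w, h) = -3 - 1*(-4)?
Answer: -1458 + 81*sqrt(10) ≈ -1201.9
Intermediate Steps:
V(w, h) = 1 (V(w, h) = -3 + 4 = 1)
M(Z, C) = sqrt(C**2 + Z**2)
(-18 + M(V(-2, -5), -3))*(-9*(-8 - 1)) = (-18 + sqrt((-3)**2 + 1**2))*(-9*(-8 - 1)) = (-18 + sqrt(9 + 1))*(-9*(-9)) = (-18 + sqrt(10))*81 = -1458 + 81*sqrt(10)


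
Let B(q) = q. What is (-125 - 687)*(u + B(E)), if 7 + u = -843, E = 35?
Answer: 661780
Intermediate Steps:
u = -850 (u = -7 - 843 = -850)
(-125 - 687)*(u + B(E)) = (-125 - 687)*(-850 + 35) = -812*(-815) = 661780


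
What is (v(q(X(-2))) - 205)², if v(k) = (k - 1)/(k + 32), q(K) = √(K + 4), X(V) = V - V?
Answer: 48566961/1156 ≈ 42013.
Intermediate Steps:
X(V) = 0
q(K) = √(4 + K)
v(k) = (-1 + k)/(32 + k)
(v(q(X(-2))) - 205)² = ((-1 + √(4 + 0))/(32 + √(4 + 0)) - 205)² = ((-1 + √4)/(32 + √4) - 205)² = ((-1 + 2)/(32 + 2) - 205)² = (1/34 - 205)² = (-6969/34)² = 48566961/1156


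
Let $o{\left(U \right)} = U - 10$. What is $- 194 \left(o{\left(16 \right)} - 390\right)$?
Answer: $74496$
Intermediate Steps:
$o{\left(U \right)} = -10 + U$ ($o{\left(U \right)} = U - 10 = -10 + U$)
$- 194 \left(o{\left(16 \right)} - 390\right) = - 194 \left(\left(-10 + 16\right) - 390\right) = - 194 \left(6 - 390\right) = \left(-194\right) \left(-384\right) = 74496$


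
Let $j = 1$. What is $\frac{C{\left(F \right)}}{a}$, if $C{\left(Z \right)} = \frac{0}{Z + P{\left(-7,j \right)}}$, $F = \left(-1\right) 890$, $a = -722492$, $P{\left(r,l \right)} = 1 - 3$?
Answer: $0$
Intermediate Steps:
$P{\left(r,l \right)} = -2$ ($P{\left(r,l \right)} = 1 - 3 = -2$)
$F = -890$
$C{\left(Z \right)} = 0$ ($C{\left(Z \right)} = \frac{0}{Z - 2} = \frac{0}{-2 + Z} = 0$)
$\frac{C{\left(F \right)}}{a} = \frac{0}{-722492} = 0 \left(- \frac{1}{722492}\right) = 0$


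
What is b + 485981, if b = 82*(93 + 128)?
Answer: 504103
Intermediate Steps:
b = 18122 (b = 82*221 = 18122)
b + 485981 = 18122 + 485981 = 504103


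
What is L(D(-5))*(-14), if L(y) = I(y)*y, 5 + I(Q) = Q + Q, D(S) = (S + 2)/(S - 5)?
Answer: 462/25 ≈ 18.480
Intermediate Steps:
D(S) = (2 + S)/(-5 + S)
I(Q) = -5 + 2*Q (I(Q) = -5 + (Q + Q) = -5 + 2*Q)
L(y) = y*(-5 + 2*y) (L(y) = (-5 + 2*y)*y = y*(-5 + 2*y))
L(D(-5))*(-14) = (((2 - 5)/(-5 - 5))*(-5 + 2*((2 - 5)/(-5 - 5))))*(-14) = ((-3/(-10))*(-5 + 2*(-3/(-10))))*(-14) = ((-1/10*(-3))*(-5 + 2*(-1/10*(-3))))*(-14) = (3*(-5 + 2*(3/10))/10)*(-14) = (3*(-5 + 3/5)/10)*(-14) = ((3/10)*(-22/5))*(-14) = -33/25*(-14) = 462/25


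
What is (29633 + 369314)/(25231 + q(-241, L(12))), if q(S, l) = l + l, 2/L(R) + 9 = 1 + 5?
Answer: 1196841/75689 ≈ 15.813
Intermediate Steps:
L(R) = -2/3 (L(R) = 2/(-9 + (1 + 5)) = 2/(-9 + 6) = 2/(-3) = 2*(-1/3) = -2/3)
q(S, l) = 2*l
(29633 + 369314)/(25231 + q(-241, L(12))) = (29633 + 369314)/(25231 + 2*(-2/3)) = 398947/(25231 - 4/3) = 398947/(75689/3) = 398947*(3/75689) = 1196841/75689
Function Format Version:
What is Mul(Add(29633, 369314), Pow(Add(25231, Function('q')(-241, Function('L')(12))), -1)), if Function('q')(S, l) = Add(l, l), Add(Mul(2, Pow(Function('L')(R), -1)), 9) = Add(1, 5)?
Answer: Rational(1196841, 75689) ≈ 15.813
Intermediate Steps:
Function('L')(R) = Rational(-2, 3) (Function('L')(R) = Mul(2, Pow(Add(-9, Add(1, 5)), -1)) = Mul(2, Pow(Add(-9, 6), -1)) = Mul(2, Pow(-3, -1)) = Mul(2, Rational(-1, 3)) = Rational(-2, 3))
Function('q')(S, l) = Mul(2, l)
Mul(Add(29633, 369314), Pow(Add(25231, Function('q')(-241, Function('L')(12))), -1)) = Mul(Add(29633, 369314), Pow(Add(25231, Mul(2, Rational(-2, 3))), -1)) = Mul(398947, Pow(Add(25231, Rational(-4, 3)), -1)) = Mul(398947, Pow(Rational(75689, 3), -1)) = Mul(398947, Rational(3, 75689)) = Rational(1196841, 75689)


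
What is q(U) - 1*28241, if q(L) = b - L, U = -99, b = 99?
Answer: -28043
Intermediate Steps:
q(L) = 99 - L
q(U) - 1*28241 = (99 - 1*(-99)) - 1*28241 = (99 + 99) - 28241 = 198 - 28241 = -28043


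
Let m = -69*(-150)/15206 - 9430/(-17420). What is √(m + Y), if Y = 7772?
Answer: √1363538335714431526/13244426 ≈ 88.166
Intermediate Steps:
m = 16184479/13244426 (m = 10350*(1/15206) - 9430*(-1/17420) = 5175/7603 + 943/1742 = 16184479/13244426 ≈ 1.2220)
√(m + Y) = √(16184479/13244426 + 7772) = √(102951863351/13244426) = √1363538335714431526/13244426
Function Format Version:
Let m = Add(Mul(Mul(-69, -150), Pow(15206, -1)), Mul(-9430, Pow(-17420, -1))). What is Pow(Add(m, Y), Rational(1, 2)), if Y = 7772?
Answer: Mul(Rational(1, 13244426), Pow(1363538335714431526, Rational(1, 2))) ≈ 88.166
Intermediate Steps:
m = Rational(16184479, 13244426) (m = Add(Mul(10350, Rational(1, 15206)), Mul(-9430, Rational(-1, 17420))) = Add(Rational(5175, 7603), Rational(943, 1742)) = Rational(16184479, 13244426) ≈ 1.2220)
Pow(Add(m, Y), Rational(1, 2)) = Pow(Add(Rational(16184479, 13244426), 7772), Rational(1, 2)) = Pow(Rational(102951863351, 13244426), Rational(1, 2)) = Mul(Rational(1, 13244426), Pow(1363538335714431526, Rational(1, 2)))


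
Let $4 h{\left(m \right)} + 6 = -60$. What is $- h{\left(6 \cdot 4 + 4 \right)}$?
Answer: $\frac{33}{2} \approx 16.5$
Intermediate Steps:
$h{\left(m \right)} = - \frac{33}{2}$ ($h{\left(m \right)} = - \frac{3}{2} + \frac{1}{4} \left(-60\right) = - \frac{3}{2} - 15 = - \frac{33}{2}$)
$- h{\left(6 \cdot 4 + 4 \right)} = \left(-1\right) \left(- \frac{33}{2}\right) = \frac{33}{2}$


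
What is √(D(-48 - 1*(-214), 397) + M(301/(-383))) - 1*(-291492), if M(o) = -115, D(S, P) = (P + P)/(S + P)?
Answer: 291492 + I*√36004413/563 ≈ 2.9149e+5 + 10.658*I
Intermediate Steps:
D(S, P) = 2*P/(P + S) (D(S, P) = (2*P)/(P + S) = 2*P/(P + S))
√(D(-48 - 1*(-214), 397) + M(301/(-383))) - 1*(-291492) = √(2*397/(397 + (-48 - 1*(-214))) - 115) - 1*(-291492) = √(2*397/(397 + (-48 + 214)) - 115) + 291492 = √(2*397/(397 + 166) - 115) + 291492 = √(2*397/563 - 115) + 291492 = √(2*397*(1/563) - 115) + 291492 = √(794/563 - 115) + 291492 = √(-63951/563) + 291492 = I*√36004413/563 + 291492 = 291492 + I*√36004413/563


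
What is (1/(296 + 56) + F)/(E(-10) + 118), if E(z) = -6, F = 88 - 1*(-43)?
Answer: 46113/39424 ≈ 1.1697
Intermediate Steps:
F = 131 (F = 88 + 43 = 131)
(1/(296 + 56) + F)/(E(-10) + 118) = (1/(296 + 56) + 131)/(-6 + 118) = (1/352 + 131)/112 = (1/352 + 131)*(1/112) = (46113/352)*(1/112) = 46113/39424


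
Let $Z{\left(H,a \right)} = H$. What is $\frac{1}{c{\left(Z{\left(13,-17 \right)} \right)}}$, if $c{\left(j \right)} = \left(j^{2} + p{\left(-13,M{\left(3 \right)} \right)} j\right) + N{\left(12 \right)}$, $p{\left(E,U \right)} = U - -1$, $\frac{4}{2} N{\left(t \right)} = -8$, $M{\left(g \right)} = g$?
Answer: $\frac{1}{217} \approx 0.0046083$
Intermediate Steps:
$N{\left(t \right)} = -4$ ($N{\left(t \right)} = \frac{1}{2} \left(-8\right) = -4$)
$p{\left(E,U \right)} = 1 + U$ ($p{\left(E,U \right)} = U + 1 = 1 + U$)
$c{\left(j \right)} = -4 + j^{2} + 4 j$ ($c{\left(j \right)} = \left(j^{2} + \left(1 + 3\right) j\right) - 4 = \left(j^{2} + 4 j\right) - 4 = -4 + j^{2} + 4 j$)
$\frac{1}{c{\left(Z{\left(13,-17 \right)} \right)}} = \frac{1}{-4 + 13^{2} + 4 \cdot 13} = \frac{1}{-4 + 169 + 52} = \frac{1}{217}$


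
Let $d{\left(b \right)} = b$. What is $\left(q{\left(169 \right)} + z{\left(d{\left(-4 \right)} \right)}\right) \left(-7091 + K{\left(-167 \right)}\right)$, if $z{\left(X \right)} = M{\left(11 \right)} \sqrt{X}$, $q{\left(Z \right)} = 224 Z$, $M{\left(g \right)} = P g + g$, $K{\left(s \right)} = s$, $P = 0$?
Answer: $-274758848 - 159676 i \approx -2.7476 \cdot 10^{8} - 1.5968 \cdot 10^{5} i$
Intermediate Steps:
$M{\left(g \right)} = g$ ($M{\left(g \right)} = 0 g + g = 0 + g = g$)
$z{\left(X \right)} = 11 \sqrt{X}$
$\left(q{\left(169 \right)} + z{\left(d{\left(-4 \right)} \right)}\right) \left(-7091 + K{\left(-167 \right)}\right) = \left(224 \cdot 169 + 11 \sqrt{-4}\right) \left(-7091 - 167\right) = \left(37856 + 11 \cdot 2 i\right) \left(-7258\right) = \left(37856 + 22 i\right) \left(-7258\right) = -274758848 - 159676 i$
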